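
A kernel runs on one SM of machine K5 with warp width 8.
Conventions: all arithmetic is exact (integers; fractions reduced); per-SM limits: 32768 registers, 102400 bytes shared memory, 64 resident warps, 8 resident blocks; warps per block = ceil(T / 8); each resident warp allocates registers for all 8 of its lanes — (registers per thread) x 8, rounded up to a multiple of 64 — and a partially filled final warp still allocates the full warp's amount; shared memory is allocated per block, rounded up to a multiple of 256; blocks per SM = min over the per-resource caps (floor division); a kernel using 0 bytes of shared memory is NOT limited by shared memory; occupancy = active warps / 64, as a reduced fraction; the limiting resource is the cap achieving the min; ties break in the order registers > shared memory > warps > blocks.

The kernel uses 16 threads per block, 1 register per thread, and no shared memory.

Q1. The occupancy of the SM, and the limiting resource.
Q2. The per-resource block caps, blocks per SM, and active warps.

Answer: occupancy 1/4, limited by blocks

registers: 256 blocks
shared memory: no limit (kernel uses none)
warps: 32 blocks
blocks: 8 blocks

Answer: 8 blocks, 16 active warps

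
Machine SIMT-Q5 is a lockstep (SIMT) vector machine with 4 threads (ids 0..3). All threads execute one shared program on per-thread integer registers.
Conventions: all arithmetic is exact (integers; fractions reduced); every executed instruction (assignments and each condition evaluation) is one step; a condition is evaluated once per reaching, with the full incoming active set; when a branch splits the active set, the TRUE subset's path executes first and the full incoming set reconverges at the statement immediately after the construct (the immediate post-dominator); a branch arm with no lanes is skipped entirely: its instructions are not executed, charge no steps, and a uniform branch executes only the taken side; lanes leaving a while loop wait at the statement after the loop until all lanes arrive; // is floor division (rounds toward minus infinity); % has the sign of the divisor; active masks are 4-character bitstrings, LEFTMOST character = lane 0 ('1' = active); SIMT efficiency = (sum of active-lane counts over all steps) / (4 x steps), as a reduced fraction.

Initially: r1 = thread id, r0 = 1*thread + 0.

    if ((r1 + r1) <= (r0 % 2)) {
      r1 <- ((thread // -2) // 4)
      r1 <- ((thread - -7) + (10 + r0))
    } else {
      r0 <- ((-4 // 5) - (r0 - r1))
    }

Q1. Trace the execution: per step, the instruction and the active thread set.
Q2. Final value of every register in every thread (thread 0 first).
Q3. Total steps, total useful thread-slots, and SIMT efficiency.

step 0: eval ((r1 + r1) <= (r0 % 2)) 1111
step 1: r1 <- ((thread // -2) // 4)  1000
step 2: r1 <- ((thread - -7) + (10 + r0)) 1000
step 3: r0 <- ((-4 // 5) - (r0 - r1)) 0111

Answer: 4 steps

r1: 17,1,2,3
r0: 0,-1,-1,-1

steps = 4; useful = 9; efficiency = 9/16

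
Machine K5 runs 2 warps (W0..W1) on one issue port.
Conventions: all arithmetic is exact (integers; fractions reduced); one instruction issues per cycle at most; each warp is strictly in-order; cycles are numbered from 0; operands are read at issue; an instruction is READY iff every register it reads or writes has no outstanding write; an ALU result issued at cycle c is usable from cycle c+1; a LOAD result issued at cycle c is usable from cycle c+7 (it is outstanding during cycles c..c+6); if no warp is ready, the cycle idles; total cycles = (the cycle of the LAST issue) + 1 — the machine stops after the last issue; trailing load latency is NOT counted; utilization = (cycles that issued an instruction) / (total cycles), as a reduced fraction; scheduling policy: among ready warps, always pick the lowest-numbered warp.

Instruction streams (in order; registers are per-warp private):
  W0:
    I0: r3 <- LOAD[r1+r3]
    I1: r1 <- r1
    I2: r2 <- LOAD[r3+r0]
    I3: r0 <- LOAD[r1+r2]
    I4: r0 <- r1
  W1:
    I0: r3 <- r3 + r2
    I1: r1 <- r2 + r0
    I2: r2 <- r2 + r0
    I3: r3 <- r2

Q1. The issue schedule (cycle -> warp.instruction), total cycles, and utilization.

cycle 0: W0.I0
cycle 1: W0.I1
cycle 2: W1.I0
cycle 3: W1.I1
cycle 4: W1.I2
cycle 5: W1.I3
cycle 6: idle
cycle 7: W0.I2
cycle 8: idle
cycle 9: idle
cycle 10: idle
cycle 11: idle
cycle 12: idle
cycle 13: idle
cycle 14: W0.I3
cycle 15: idle
cycle 16: idle
cycle 17: idle
cycle 18: idle
cycle 19: idle
cycle 20: idle
cycle 21: W0.I4

Answer: 22 cycles, utilization 9/22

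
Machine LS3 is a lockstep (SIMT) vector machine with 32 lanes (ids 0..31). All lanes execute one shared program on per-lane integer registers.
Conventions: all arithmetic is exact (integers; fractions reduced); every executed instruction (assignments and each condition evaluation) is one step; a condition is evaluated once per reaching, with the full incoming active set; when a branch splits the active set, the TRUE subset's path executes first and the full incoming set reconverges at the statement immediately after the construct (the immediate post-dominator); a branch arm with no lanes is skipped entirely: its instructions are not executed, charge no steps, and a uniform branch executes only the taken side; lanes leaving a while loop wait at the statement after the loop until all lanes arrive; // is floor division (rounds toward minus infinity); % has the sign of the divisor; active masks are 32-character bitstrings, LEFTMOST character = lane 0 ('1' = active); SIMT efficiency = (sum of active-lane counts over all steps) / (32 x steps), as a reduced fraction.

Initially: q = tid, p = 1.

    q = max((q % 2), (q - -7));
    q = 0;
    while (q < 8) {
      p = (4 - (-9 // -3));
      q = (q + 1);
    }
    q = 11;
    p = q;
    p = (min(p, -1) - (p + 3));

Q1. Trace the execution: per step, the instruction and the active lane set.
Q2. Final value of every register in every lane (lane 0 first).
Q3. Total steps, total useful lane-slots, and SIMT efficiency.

step 0: q <- max((q % 2), (q - -7))  11111111111111111111111111111111
step 1: q <- 0                       11111111111111111111111111111111
step 2: eval (q < 8)                 11111111111111111111111111111111
step 3: p <- (4 - (-9 // -3))        11111111111111111111111111111111
step 4: q <- (q + 1)                 11111111111111111111111111111111
step 5: eval (q < 8)                 11111111111111111111111111111111
step 6: p <- (4 - (-9 // -3))        11111111111111111111111111111111
step 7: q <- (q + 1)                 11111111111111111111111111111111
step 8: eval (q < 8)                 11111111111111111111111111111111
step 9: p <- (4 - (-9 // -3))        11111111111111111111111111111111
step 10: q <- (q + 1)                 11111111111111111111111111111111
step 11: eval (q < 8)                 11111111111111111111111111111111
step 12: p <- (4 - (-9 // -3))        11111111111111111111111111111111
step 13: q <- (q + 1)                 11111111111111111111111111111111
step 14: eval (q < 8)                 11111111111111111111111111111111
step 15: p <- (4 - (-9 // -3))        11111111111111111111111111111111
step 16: q <- (q + 1)                 11111111111111111111111111111111
step 17: eval (q < 8)                 11111111111111111111111111111111
step 18: p <- (4 - (-9 // -3))        11111111111111111111111111111111
step 19: q <- (q + 1)                 11111111111111111111111111111111
step 20: eval (q < 8)                 11111111111111111111111111111111
step 21: p <- (4 - (-9 // -3))        11111111111111111111111111111111
step 22: q <- (q + 1)                 11111111111111111111111111111111
step 23: eval (q < 8)                 11111111111111111111111111111111
step 24: p <- (4 - (-9 // -3))        11111111111111111111111111111111
step 25: q <- (q + 1)                 11111111111111111111111111111111
step 26: eval (q < 8)                 11111111111111111111111111111111
step 27: q <- 11                      11111111111111111111111111111111
step 28: p <- q                       11111111111111111111111111111111
step 29: p <- (min(p, -1) - (p + 3))  11111111111111111111111111111111

Answer: 30 steps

q: 11,11,11,11,11,11,11,11,11,11,11,11,11,11,11,11,11,11,11,11,11,11,11,11,11,11,11,11,11,11,11,11
p: -15,-15,-15,-15,-15,-15,-15,-15,-15,-15,-15,-15,-15,-15,-15,-15,-15,-15,-15,-15,-15,-15,-15,-15,-15,-15,-15,-15,-15,-15,-15,-15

steps = 30; useful = 960; efficiency = 960/960 = 1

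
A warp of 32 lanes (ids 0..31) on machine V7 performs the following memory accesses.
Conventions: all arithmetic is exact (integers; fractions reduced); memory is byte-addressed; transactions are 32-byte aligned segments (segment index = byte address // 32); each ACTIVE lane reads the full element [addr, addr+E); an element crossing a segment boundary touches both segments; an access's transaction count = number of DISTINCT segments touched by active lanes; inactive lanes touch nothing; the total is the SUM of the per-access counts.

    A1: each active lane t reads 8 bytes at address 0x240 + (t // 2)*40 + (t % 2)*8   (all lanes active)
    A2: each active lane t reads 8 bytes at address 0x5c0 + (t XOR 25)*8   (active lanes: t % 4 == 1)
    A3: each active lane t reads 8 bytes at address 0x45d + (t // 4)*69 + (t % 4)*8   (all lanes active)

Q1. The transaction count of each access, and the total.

A1: 20 transactions
A2: 8 transactions
A3: 15 transactions

Answer: 20,8,15; total 43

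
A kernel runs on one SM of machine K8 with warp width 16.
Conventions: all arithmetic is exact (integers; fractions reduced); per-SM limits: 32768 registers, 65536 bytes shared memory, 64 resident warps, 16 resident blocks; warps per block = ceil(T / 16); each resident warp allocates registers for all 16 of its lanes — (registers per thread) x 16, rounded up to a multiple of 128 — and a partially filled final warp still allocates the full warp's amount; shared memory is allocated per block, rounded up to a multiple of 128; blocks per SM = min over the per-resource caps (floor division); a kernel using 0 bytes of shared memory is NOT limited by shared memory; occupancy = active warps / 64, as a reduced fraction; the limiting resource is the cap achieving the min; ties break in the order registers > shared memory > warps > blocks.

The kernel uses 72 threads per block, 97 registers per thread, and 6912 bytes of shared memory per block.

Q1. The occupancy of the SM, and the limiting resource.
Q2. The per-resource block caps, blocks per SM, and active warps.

Answer: occupancy 15/64, limited by registers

registers: 3 blocks
shared memory: 9 blocks
warps: 12 blocks
blocks: 16 blocks

Answer: 3 blocks, 15 active warps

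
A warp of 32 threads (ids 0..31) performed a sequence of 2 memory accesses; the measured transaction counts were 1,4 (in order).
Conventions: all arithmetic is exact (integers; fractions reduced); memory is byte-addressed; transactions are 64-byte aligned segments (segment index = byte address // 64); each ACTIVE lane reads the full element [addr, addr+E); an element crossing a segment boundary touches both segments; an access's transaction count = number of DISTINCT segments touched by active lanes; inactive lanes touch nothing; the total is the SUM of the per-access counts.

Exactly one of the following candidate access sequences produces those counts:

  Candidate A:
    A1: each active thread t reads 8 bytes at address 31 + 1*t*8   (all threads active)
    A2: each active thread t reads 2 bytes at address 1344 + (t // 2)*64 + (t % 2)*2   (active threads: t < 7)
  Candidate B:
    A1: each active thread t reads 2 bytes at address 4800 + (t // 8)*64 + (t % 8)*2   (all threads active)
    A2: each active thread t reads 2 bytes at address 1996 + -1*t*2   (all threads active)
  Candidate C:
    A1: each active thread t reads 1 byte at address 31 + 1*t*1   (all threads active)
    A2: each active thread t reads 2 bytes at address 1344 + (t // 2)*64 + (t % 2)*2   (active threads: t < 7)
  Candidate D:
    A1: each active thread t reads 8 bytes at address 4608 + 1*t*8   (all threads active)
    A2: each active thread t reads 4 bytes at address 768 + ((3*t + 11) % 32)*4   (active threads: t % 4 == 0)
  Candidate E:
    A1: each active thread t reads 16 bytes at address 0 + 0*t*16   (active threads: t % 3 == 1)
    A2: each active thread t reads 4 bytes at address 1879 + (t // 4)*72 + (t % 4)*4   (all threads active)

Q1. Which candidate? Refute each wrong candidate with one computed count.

A: A1 gives 5 transactions, not 1
B: A1 gives 4 transactions, not 1
D: A1 gives 4 transactions, not 1
E: A2 gives 9 transactions, not 4
C: all counts match (1,4)

Answer: C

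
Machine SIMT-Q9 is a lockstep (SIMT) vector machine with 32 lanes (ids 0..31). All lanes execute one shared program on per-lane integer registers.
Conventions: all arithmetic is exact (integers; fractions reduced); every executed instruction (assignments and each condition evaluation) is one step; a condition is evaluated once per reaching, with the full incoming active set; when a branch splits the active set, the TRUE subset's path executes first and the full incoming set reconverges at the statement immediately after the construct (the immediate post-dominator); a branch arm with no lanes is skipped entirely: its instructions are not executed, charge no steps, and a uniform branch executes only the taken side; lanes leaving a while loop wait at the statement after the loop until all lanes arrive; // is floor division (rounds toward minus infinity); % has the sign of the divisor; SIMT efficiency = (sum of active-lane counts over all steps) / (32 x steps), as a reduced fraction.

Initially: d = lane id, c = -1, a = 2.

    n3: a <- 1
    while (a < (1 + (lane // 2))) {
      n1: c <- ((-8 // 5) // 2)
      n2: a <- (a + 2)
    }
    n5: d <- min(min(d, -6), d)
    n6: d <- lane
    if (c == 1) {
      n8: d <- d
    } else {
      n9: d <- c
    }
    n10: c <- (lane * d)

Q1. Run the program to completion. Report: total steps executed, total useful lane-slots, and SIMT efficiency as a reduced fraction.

Answer: 31 steps, 608 useful, 19/31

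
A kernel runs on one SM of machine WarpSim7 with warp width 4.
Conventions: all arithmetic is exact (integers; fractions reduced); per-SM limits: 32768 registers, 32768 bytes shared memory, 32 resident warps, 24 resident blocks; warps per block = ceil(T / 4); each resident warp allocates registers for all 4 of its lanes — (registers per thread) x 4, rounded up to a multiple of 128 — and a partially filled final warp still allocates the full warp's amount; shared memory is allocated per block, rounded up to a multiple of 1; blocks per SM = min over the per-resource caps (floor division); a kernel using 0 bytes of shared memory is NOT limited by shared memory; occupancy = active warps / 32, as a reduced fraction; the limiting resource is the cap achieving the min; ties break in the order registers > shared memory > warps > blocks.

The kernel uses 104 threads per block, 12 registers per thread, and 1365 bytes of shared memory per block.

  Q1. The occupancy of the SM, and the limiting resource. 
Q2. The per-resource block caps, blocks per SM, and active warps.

Answer: occupancy 13/16, limited by warps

registers: 9 blocks
shared memory: 24 blocks
warps: 1 block
blocks: 24 blocks

Answer: 1 block, 26 active warps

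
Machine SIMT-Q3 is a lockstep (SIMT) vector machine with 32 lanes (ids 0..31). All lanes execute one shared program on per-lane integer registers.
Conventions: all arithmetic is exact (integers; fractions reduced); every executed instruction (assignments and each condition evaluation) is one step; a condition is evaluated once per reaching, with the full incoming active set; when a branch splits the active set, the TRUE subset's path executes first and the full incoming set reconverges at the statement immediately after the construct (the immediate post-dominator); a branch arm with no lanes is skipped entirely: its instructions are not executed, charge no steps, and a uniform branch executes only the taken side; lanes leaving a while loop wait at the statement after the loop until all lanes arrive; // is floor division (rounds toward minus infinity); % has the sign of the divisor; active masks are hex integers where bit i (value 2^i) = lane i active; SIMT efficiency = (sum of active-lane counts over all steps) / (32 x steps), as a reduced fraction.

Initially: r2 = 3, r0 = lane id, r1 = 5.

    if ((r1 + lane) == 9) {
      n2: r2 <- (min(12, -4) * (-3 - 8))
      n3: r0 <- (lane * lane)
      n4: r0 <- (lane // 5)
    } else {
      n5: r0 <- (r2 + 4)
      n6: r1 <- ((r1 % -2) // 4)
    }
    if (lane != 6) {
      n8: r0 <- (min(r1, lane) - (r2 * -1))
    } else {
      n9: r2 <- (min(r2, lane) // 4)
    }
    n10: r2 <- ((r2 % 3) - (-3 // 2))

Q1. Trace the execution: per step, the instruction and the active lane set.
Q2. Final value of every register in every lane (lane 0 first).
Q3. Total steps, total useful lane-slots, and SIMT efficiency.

step 0: eval ((r1 + lane) == 9)      0xffffffff
step 1: r2 <- (min(12, -4) * (-3 - 8)) 0x00000010
step 2: r0 <- (lane * lane)          0x00000010
step 3: r0 <- (lane // 5)            0x00000010
step 4: r0 <- (r2 + 4)               0xffffffef
step 5: r1 <- ((r1 % -2) // 4)       0xffffffef
step 6: eval (lane != 6)             0xffffffff
step 7: r0 <- (min(r1, lane) - (r2 * -1)) 0xffffffbf
step 8: r2 <- (min(r2, lane) // 4)   0x00000040
step 9: r2 <- ((r2 % 3) - (-3 // 2)) 0xffffffff

Answer: 10 steps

r2: 2,2,2,2,4,2,2,2,2,2,2,2,2,2,2,2,2,2,2,2,2,2,2,2,2,2,2,2,2,2,2,2
r0: 2,2,2,2,48,2,7,2,2,2,2,2,2,2,2,2,2,2,2,2,2,2,2,2,2,2,2,2,2,2,2,2
r1: -1,-1,-1,-1,5,-1,-1,-1,-1,-1,-1,-1,-1,-1,-1,-1,-1,-1,-1,-1,-1,-1,-1,-1,-1,-1,-1,-1,-1,-1,-1,-1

steps = 10; useful = 193; efficiency = 193/320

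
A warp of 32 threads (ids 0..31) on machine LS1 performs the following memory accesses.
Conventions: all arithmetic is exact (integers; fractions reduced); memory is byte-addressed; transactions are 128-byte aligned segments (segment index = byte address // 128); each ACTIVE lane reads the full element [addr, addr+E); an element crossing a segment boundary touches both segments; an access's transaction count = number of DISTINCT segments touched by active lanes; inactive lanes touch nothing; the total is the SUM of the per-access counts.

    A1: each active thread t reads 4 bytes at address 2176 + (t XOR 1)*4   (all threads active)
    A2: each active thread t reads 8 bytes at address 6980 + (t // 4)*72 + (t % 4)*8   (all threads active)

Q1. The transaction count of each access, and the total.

A1: 1 transaction
A2: 5 transactions

Answer: 1,5; total 6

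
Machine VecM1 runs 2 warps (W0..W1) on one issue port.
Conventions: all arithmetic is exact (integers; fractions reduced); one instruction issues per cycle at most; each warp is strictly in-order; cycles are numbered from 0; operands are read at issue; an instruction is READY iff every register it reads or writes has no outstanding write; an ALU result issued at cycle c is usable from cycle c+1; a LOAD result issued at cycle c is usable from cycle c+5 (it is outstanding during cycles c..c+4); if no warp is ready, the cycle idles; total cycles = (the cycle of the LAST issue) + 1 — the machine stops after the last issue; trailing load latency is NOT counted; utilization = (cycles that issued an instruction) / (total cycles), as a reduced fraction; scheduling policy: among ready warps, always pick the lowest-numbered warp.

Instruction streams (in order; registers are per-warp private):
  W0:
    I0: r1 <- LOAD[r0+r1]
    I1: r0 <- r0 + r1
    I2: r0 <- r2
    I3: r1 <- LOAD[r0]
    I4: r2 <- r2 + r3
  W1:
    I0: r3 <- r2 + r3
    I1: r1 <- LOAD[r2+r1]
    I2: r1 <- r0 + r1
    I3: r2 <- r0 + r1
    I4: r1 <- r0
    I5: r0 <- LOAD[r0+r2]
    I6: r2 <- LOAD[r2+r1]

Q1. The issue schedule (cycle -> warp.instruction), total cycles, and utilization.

cycle 0: W0.I0
cycle 1: W1.I0
cycle 2: W1.I1
cycle 3: idle
cycle 4: idle
cycle 5: W0.I1
cycle 6: W0.I2
cycle 7: W0.I3
cycle 8: W0.I4
cycle 9: W1.I2
cycle 10: W1.I3
cycle 11: W1.I4
cycle 12: W1.I5
cycle 13: W1.I6

Answer: 14 cycles, utilization 6/7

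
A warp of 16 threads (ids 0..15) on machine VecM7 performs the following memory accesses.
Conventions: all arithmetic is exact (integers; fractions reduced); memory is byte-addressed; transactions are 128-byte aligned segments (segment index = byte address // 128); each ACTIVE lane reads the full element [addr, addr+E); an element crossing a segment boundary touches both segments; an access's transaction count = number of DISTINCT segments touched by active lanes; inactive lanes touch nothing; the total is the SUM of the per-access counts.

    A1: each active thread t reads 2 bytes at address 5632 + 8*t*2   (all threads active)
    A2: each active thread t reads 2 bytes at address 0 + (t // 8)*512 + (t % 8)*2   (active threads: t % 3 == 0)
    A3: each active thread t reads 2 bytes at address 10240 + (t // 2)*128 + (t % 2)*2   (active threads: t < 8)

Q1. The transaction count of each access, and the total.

A1: 2 transactions
A2: 2 transactions
A3: 4 transactions

Answer: 2,2,4; total 8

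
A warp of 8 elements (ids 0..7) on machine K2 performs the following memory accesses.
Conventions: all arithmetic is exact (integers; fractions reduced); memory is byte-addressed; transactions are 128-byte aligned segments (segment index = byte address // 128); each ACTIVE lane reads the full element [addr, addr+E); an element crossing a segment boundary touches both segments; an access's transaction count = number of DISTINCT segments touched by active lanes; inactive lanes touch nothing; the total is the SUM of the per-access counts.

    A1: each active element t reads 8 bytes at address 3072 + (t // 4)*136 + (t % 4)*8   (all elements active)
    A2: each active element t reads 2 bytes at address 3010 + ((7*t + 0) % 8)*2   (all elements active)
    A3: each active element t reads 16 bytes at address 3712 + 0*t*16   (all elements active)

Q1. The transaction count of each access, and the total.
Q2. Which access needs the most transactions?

A1: 2 transactions
A2: 1 transaction
A3: 1 transaction

Answer: 2,1,1; total 4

Answer: A1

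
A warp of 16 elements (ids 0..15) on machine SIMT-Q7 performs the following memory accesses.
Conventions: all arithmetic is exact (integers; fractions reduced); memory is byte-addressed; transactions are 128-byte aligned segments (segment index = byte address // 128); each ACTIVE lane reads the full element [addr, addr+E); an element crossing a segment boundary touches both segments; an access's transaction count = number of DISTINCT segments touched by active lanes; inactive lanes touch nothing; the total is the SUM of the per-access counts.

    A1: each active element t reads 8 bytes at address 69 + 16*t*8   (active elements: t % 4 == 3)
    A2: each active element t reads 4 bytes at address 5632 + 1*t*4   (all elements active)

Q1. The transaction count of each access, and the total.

A1: 4 transactions
A2: 1 transaction

Answer: 4,1; total 5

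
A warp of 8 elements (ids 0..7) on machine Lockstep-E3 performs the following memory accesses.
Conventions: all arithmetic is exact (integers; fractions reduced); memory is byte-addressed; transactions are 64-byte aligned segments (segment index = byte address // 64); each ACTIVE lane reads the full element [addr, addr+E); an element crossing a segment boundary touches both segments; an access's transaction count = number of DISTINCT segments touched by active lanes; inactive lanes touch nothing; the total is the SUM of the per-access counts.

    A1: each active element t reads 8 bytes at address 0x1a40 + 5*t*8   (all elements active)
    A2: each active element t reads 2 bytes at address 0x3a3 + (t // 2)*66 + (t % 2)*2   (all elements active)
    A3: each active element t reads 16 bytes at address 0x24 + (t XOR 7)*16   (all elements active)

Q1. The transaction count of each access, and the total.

A1: 5 transactions
A2: 4 transactions
A3: 3 transactions

Answer: 5,4,3; total 12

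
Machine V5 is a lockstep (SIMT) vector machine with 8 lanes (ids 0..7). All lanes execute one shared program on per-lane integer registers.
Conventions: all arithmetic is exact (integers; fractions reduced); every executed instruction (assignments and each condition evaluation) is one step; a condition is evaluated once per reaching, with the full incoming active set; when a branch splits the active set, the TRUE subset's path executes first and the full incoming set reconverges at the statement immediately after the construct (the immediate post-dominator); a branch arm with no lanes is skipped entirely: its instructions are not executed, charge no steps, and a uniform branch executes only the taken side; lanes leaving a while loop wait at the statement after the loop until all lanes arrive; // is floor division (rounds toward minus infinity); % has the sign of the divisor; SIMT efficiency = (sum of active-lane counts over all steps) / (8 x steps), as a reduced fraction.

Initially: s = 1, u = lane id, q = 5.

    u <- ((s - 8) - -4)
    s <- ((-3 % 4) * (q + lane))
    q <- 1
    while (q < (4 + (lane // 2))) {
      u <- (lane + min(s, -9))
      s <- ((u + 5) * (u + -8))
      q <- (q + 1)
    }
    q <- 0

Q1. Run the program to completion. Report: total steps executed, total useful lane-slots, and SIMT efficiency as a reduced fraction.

Answer: 29 steps, 184 useful, 23/29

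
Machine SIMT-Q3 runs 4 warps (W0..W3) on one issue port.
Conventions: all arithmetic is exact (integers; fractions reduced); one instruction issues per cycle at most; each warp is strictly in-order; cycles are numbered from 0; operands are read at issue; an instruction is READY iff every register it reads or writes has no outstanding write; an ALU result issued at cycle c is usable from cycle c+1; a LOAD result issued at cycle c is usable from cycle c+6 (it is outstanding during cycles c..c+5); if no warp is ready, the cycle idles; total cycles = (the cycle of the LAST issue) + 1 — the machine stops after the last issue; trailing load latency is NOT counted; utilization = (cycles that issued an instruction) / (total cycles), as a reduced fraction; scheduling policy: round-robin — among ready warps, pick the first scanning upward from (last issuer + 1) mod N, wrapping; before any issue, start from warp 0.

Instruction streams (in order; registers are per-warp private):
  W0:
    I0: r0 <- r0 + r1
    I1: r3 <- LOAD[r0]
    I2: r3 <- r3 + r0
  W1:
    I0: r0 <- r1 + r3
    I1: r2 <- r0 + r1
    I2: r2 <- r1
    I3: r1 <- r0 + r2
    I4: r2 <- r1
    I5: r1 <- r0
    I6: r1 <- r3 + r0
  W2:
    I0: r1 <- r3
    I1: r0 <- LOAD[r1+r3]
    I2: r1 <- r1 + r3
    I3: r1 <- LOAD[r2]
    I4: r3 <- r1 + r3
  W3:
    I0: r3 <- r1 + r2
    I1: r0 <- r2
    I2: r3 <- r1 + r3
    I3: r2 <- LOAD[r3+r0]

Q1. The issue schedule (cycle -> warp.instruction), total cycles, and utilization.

cycle 0: W0.I0
cycle 1: W1.I0
cycle 2: W2.I0
cycle 3: W3.I0
cycle 4: W0.I1
cycle 5: W1.I1
cycle 6: W2.I1
cycle 7: W3.I1
cycle 8: W1.I2
cycle 9: W2.I2
cycle 10: W3.I2
cycle 11: W0.I2
cycle 12: W1.I3
cycle 13: W2.I3
cycle 14: W3.I3
cycle 15: W1.I4
cycle 16: W1.I5
cycle 17: W1.I6
cycle 18: idle
cycle 19: W2.I4

Answer: 20 cycles, utilization 19/20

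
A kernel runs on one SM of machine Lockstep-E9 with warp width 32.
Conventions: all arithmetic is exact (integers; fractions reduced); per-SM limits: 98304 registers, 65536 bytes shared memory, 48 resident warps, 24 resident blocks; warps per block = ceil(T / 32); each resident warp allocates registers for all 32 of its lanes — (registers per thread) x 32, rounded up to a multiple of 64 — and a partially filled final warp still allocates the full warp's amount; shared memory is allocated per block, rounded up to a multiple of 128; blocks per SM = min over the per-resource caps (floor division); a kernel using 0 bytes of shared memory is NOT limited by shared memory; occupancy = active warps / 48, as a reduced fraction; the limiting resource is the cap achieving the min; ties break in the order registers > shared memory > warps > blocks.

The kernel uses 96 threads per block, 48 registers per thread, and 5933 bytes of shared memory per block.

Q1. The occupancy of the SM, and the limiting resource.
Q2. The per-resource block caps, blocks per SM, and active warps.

Answer: occupancy 5/8, limited by shared memory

registers: 21 blocks
shared memory: 10 blocks
warps: 16 blocks
blocks: 24 blocks

Answer: 10 blocks, 30 active warps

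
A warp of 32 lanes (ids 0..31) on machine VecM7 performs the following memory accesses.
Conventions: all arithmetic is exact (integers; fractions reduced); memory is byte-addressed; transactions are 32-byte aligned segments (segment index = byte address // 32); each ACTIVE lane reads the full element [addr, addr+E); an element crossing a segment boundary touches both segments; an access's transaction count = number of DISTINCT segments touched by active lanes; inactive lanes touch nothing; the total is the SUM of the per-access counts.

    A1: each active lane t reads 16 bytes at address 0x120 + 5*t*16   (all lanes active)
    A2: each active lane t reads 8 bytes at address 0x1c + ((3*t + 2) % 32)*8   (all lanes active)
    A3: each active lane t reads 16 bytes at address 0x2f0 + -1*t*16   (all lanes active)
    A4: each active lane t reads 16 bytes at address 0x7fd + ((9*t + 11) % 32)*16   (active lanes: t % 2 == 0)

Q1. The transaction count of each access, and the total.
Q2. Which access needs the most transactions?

A1: 32 transactions
A2: 9 transactions
A3: 16 transactions
A4: 16 transactions

Answer: 32,9,16,16; total 73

Answer: A1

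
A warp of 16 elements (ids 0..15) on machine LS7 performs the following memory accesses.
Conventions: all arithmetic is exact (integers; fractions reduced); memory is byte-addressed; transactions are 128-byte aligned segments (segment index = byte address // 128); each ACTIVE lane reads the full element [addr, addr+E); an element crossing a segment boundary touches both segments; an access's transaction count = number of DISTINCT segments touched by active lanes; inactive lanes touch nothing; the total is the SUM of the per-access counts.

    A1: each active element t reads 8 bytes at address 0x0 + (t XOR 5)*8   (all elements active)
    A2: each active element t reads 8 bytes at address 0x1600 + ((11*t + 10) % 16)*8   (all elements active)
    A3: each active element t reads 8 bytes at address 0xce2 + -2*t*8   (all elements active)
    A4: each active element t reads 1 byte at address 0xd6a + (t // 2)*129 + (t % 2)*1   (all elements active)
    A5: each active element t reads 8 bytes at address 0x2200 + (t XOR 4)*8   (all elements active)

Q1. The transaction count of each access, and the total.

A1: 1 transaction
A2: 1 transaction
A3: 3 transactions
A4: 8 transactions
A5: 1 transaction

Answer: 1,1,3,8,1; total 14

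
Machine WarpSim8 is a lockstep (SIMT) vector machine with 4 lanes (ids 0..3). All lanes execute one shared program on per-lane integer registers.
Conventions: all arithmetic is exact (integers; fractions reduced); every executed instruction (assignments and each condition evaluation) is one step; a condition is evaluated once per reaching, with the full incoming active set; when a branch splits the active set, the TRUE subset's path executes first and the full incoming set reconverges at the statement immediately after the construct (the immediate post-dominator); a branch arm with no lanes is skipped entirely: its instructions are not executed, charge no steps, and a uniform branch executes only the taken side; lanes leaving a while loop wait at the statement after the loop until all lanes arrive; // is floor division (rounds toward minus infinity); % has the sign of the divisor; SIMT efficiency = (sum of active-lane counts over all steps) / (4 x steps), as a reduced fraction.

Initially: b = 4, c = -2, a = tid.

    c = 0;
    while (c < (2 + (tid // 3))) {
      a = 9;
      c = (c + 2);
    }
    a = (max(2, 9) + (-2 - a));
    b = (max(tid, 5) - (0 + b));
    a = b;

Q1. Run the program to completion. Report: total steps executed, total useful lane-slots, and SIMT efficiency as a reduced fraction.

Answer: 11 steps, 35 useful, 35/44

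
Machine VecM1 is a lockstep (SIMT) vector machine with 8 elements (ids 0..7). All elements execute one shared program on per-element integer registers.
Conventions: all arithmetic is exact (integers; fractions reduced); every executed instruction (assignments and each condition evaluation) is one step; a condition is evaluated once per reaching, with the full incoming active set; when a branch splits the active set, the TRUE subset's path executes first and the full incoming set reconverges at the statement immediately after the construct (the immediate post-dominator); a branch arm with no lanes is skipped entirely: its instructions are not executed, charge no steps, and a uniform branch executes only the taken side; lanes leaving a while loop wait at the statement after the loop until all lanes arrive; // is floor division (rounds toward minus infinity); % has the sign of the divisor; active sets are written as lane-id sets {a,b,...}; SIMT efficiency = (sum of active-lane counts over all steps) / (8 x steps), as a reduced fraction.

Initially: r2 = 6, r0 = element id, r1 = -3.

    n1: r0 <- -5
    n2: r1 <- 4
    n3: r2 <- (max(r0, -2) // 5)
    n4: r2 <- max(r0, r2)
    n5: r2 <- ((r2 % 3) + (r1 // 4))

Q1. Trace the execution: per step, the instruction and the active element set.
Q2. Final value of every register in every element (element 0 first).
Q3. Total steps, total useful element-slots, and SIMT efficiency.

step 0: r0 <- -5                     {0,1,2,3,4,5,6,7}
step 1: r1 <- 4                      {0,1,2,3,4,5,6,7}
step 2: r2 <- (max(r0, -2) // 5)     {0,1,2,3,4,5,6,7}
step 3: r2 <- max(r0, r2)            {0,1,2,3,4,5,6,7}
step 4: r2 <- ((r2 % 3) + (r1 // 4)) {0,1,2,3,4,5,6,7}

Answer: 5 steps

r2: 3,3,3,3,3,3,3,3
r0: -5,-5,-5,-5,-5,-5,-5,-5
r1: 4,4,4,4,4,4,4,4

steps = 5; useful = 40; efficiency = 40/40 = 1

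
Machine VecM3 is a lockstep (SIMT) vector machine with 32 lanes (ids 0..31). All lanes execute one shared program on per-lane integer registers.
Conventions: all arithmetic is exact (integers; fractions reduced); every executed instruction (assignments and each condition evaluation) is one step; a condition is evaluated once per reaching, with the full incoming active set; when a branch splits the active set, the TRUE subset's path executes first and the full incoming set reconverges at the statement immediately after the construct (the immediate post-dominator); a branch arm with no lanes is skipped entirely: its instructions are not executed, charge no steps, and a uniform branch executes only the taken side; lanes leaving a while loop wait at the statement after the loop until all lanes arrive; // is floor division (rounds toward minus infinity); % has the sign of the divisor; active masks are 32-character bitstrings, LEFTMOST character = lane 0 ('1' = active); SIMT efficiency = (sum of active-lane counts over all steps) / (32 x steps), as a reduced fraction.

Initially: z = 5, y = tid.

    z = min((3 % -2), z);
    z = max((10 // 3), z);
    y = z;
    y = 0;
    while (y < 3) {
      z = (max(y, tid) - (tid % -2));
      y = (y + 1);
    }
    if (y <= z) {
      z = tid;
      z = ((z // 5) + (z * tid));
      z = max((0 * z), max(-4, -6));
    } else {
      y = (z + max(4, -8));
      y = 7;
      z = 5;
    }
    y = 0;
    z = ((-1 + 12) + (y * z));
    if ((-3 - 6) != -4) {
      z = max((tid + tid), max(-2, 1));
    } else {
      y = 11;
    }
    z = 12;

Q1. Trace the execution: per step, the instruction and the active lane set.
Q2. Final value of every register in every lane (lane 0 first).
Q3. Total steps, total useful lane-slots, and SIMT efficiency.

step 0: z <- min((3 % -2), z)        11111111111111111111111111111111
step 1: z <- max((10 // 3), z)       11111111111111111111111111111111
step 2: y <- z                       11111111111111111111111111111111
step 3: y <- 0                       11111111111111111111111111111111
step 4: eval (y < 3)                 11111111111111111111111111111111
step 5: z <- (max(y, tid) - (tid % -2)) 11111111111111111111111111111111
step 6: y <- (y + 1)                 11111111111111111111111111111111
step 7: eval (y < 3)                 11111111111111111111111111111111
step 8: z <- (max(y, tid) - (tid % -2)) 11111111111111111111111111111111
step 9: y <- (y + 1)                 11111111111111111111111111111111
step 10: eval (y < 3)                 11111111111111111111111111111111
step 11: z <- (max(y, tid) - (tid % -2)) 11111111111111111111111111111111
step 12: y <- (y + 1)                 11111111111111111111111111111111
step 13: eval (y < 3)                 11111111111111111111111111111111
step 14: eval (y <= z)                11111111111111111111111111111111
step 15: z <- tid                     01011111111111111111111111111111
step 16: z <- ((z // 5) + (z * tid))  01011111111111111111111111111111
step 17: z <- max((0 * z), max(-4, -6)) 01011111111111111111111111111111
step 18: y <- (z + max(4, -8))        10100000000000000000000000000000
step 19: y <- 7                       10100000000000000000000000000000
step 20: z <- 5                       10100000000000000000000000000000
step 21: y <- 0                       11111111111111111111111111111111
step 22: z <- ((-1 + 12) + (y * z))   11111111111111111111111111111111
step 23: eval ((-3 - 6) != -4)        11111111111111111111111111111111
step 24: z <- max((tid + tid), max(-2, 1)) 11111111111111111111111111111111
step 25: z <- 12                      11111111111111111111111111111111

Answer: 26 steps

z: 12,12,12,12,12,12,12,12,12,12,12,12,12,12,12,12,12,12,12,12,12,12,12,12,12,12,12,12,12,12,12,12
y: 0,0,0,0,0,0,0,0,0,0,0,0,0,0,0,0,0,0,0,0,0,0,0,0,0,0,0,0,0,0,0,0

steps = 26; useful = 736; efficiency = 736/832 = 23/26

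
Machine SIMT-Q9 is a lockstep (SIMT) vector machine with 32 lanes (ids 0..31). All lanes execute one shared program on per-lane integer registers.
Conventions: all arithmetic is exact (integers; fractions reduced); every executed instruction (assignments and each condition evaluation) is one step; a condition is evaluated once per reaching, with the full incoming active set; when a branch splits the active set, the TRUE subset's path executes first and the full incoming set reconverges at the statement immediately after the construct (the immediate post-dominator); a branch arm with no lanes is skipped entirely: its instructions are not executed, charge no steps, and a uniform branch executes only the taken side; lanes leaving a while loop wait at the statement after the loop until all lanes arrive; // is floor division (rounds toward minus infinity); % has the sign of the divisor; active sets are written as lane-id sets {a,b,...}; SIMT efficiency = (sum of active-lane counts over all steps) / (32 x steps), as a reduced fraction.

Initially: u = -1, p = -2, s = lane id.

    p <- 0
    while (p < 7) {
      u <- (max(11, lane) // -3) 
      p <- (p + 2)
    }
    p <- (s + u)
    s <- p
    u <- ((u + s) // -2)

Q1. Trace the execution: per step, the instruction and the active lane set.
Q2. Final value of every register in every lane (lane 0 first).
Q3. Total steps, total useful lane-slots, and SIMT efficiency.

step 0: p <- 0                       {0,1,2,3,4,5,6,7,8,9,10,11,12,13,14,15,16,17,18,19,20,21,22,23,24,25,26,27,28,29,30,31}
step 1: eval (p < 7)                 {0,1,2,3,4,5,6,7,8,9,10,11,12,13,14,15,16,17,18,19,20,21,22,23,24,25,26,27,28,29,30,31}
step 2: u <- (max(11, lane) // -3)   {0,1,2,3,4,5,6,7,8,9,10,11,12,13,14,15,16,17,18,19,20,21,22,23,24,25,26,27,28,29,30,31}
step 3: p <- (p + 2)                 {0,1,2,3,4,5,6,7,8,9,10,11,12,13,14,15,16,17,18,19,20,21,22,23,24,25,26,27,28,29,30,31}
step 4: eval (p < 7)                 {0,1,2,3,4,5,6,7,8,9,10,11,12,13,14,15,16,17,18,19,20,21,22,23,24,25,26,27,28,29,30,31}
step 5: u <- (max(11, lane) // -3)   {0,1,2,3,4,5,6,7,8,9,10,11,12,13,14,15,16,17,18,19,20,21,22,23,24,25,26,27,28,29,30,31}
step 6: p <- (p + 2)                 {0,1,2,3,4,5,6,7,8,9,10,11,12,13,14,15,16,17,18,19,20,21,22,23,24,25,26,27,28,29,30,31}
step 7: eval (p < 7)                 {0,1,2,3,4,5,6,7,8,9,10,11,12,13,14,15,16,17,18,19,20,21,22,23,24,25,26,27,28,29,30,31}
step 8: u <- (max(11, lane) // -3)   {0,1,2,3,4,5,6,7,8,9,10,11,12,13,14,15,16,17,18,19,20,21,22,23,24,25,26,27,28,29,30,31}
step 9: p <- (p + 2)                 {0,1,2,3,4,5,6,7,8,9,10,11,12,13,14,15,16,17,18,19,20,21,22,23,24,25,26,27,28,29,30,31}
step 10: eval (p < 7)                 {0,1,2,3,4,5,6,7,8,9,10,11,12,13,14,15,16,17,18,19,20,21,22,23,24,25,26,27,28,29,30,31}
step 11: u <- (max(11, lane) // -3)   {0,1,2,3,4,5,6,7,8,9,10,11,12,13,14,15,16,17,18,19,20,21,22,23,24,25,26,27,28,29,30,31}
step 12: p <- (p + 2)                 {0,1,2,3,4,5,6,7,8,9,10,11,12,13,14,15,16,17,18,19,20,21,22,23,24,25,26,27,28,29,30,31}
step 13: eval (p < 7)                 {0,1,2,3,4,5,6,7,8,9,10,11,12,13,14,15,16,17,18,19,20,21,22,23,24,25,26,27,28,29,30,31}
step 14: p <- (s + u)                 {0,1,2,3,4,5,6,7,8,9,10,11,12,13,14,15,16,17,18,19,20,21,22,23,24,25,26,27,28,29,30,31}
step 15: s <- p                       {0,1,2,3,4,5,6,7,8,9,10,11,12,13,14,15,16,17,18,19,20,21,22,23,24,25,26,27,28,29,30,31}
step 16: u <- ((u + s) // -2)         {0,1,2,3,4,5,6,7,8,9,10,11,12,13,14,15,16,17,18,19,20,21,22,23,24,25,26,27,28,29,30,31}

Answer: 17 steps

u: 4,3,3,2,2,1,1,0,0,-1,-1,-2,-2,-2,-2,-3,-2,-3,-3,-3,-3,-4,-3,-4,-4,-4,-4,-5,-4,-5,-5,-5
p: -4,-3,-2,-1,0,1,2,3,4,5,6,7,8,8,9,10,10,11,12,12,13,14,14,15,16,16,17,18,18,19,20,20
s: -4,-3,-2,-1,0,1,2,3,4,5,6,7,8,8,9,10,10,11,12,12,13,14,14,15,16,16,17,18,18,19,20,20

steps = 17; useful = 544; efficiency = 544/544 = 1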